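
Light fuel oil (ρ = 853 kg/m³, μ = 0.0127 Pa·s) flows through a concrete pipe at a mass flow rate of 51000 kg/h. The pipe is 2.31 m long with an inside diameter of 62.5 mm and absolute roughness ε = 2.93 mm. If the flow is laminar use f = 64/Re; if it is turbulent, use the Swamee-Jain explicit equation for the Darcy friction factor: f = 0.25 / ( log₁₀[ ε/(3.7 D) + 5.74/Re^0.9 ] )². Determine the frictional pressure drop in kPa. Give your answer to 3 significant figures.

ṁ = 51000 kg/h = 51000/3600 = 14.17 kg/s.
A = πD²/4 = π(0.0625)²/4 = 0.003068 m²; mean velocity V = ṁ/(ρA) = 14.17/(853 · 0.003068) = 5.413 m/s.
Reynolds number Re = ρVD/μ = 853 · 5.413 · 0.0625 / 0.0127 = 2.272e+04.
Re > 4000 → turbulent. Relative roughness ε/D = 0.00293/0.0625 = 0.0469. Swamee-Jain: f = 0.25/(log₁₀[0.0469/3.7 + 5.74/2.272e+04^0.9])² = 0.25/(log₁₀[0.0127 + 0.000689])² = 0.25/(-1.874)² = 0.07117.
Darcy-Weisbach: ΔP = f(L/D)(ρV²/2) = 0.07117·(2.31/0.0625)·(853·5.413²/2) = 0.07117·36.96·1.25e+04 = 3.288e+04 Pa.
ΔP = 3.288e+04 Pa = 32.9 kPa.

ΔP ≈ 32.9 kPa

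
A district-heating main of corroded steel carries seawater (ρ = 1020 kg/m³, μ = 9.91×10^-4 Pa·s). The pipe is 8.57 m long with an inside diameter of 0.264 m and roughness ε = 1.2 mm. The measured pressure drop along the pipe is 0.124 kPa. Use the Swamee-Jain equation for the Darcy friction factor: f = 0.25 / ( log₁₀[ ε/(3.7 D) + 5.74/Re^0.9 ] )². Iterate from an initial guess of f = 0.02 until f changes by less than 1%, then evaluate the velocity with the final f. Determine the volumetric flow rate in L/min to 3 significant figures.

Q ≈ 1630 L/min

Rearranging Darcy-Weisbach: V = √(2·ΔP·D/(f·L·ρ)). With ε/D = 0.0012/0.264 = 0.00455, iterate starting from f = 0.02:
  f = 0.02 → V = √(2·124·0.264/(0.02·8.57·1020)) = 0.612 m/s; Re = ρVD/μ = 1.663e+05; f → 0.03031
  f = 0.03031 → V = 0.4971 m/s; Re = 1.351e+05; f → 0.03047
Converged (Δf/f < 1%). With the final f = 0.03047: V = √(2·124·0.264/(0.03047·8.57·1020)) = 0.4958 m/s.
Q = V·A = 0.4958·(π/4·0.264²) = 0.02714 m³/s = 1630 L/min.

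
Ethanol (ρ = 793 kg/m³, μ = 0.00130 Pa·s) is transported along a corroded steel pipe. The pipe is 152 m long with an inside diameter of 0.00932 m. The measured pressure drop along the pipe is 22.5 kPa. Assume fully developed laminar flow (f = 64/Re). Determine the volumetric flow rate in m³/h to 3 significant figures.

Q ≈ 0.0759 m³/h

For laminar flow, f = 64/Re with Re = ρVD/μ, so Darcy-Weisbach reduces to ΔP = 32μLV/D². Solving for V: V = ΔP·D²/(32μL) = 2.25e+04·(0.00932)²/(32·0.0013·152) = 0.3091 m/s.
Check: Re = ρVD/μ = 793·0.3091·0.00932/0.0013 = 1757 < 2300, so the laminar assumption holds.
Q = V·A = 0.3091·(π/4·0.00932²) = 2.109e-05 m³/s = 0.0759 m³/h.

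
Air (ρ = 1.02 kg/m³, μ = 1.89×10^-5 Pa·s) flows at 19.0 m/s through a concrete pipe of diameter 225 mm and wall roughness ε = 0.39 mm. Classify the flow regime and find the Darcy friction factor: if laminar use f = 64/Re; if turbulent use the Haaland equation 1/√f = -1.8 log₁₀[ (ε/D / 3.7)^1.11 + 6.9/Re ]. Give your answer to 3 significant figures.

Re = ρVD/μ = 1.02·19·0.225/1.89e-05 = 2.307e+05.
Re > 4000 → turbulent. ε/D = 0.00039/0.225 = 0.00173; Haaland: 1/√f = -1.8 log₁₀[0.000202 + 2.99e-05] = 6.544, so f = 0.02335.

f ≈ 0.0234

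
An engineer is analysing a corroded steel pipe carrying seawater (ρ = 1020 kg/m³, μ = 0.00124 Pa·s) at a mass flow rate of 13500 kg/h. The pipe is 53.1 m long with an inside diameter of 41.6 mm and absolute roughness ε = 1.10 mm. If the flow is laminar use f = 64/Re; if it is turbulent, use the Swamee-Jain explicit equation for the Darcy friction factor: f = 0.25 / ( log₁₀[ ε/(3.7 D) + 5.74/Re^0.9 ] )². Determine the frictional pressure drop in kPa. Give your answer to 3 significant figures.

ṁ = 13500 kg/h = 13500/3600 = 3.75 kg/s.
A = πD²/4 = π(0.0416)²/4 = 0.001359 m²; mean velocity V = ṁ/(ρA) = 3.75/(1020 · 0.001359) = 2.705 m/s.
Reynolds number Re = ρVD/μ = 1020 · 2.705 · 0.0416 / 0.00124 = 9.256e+04.
Re > 4000 → turbulent. Relative roughness ε/D = 0.0011/0.0416 = 0.0264. Swamee-Jain: f = 0.25/(log₁₀[0.0264/3.7 + 5.74/9.256e+04^0.9])² = 0.25/(log₁₀[0.00715 + 0.000195])² = 0.25/(-2.134)² = 0.05489.
Darcy-Weisbach: ΔP = f(L/D)(ρV²/2) = 0.05489·(53.1/0.0416)·(1020·2.705²/2) = 0.05489·1276·3731 = 2.614e+05 Pa.
ΔP = 2.614e+05 Pa = 261 kPa.

ΔP ≈ 261 kPa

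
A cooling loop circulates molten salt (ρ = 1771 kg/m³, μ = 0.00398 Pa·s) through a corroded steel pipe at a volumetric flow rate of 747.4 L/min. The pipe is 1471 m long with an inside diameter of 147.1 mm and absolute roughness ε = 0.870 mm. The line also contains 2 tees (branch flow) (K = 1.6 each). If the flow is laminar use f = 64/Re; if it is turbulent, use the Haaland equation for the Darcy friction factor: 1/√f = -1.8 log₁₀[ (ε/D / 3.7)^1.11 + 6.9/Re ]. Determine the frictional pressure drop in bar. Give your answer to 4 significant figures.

Q = 747.4 L/min = 747.4/60000 = 0.01246 m³/s.
Cross-sectional area A = πD²/4 = π(0.1471)²/4 = 0.01699 m²; mean velocity V = Q/A = 0.01246/0.01699 = 0.733 m/s.
Reynolds number Re = ρVD/μ = 1771 · 0.733 · 0.1471 / 0.00398 = 4.798e+04.
Re > 4000 → turbulent. Relative roughness ε/D = 0.00087/0.1471 = 0.00591. Haaland: 1/√f = -1.8 log₁₀[(0.00591/3.7)^1.11 + 6.9/4.798e+04] = -1.8 log₁₀[0.000787 + 0.000144] = 5.456, so f = 0.0336.
Total minor-loss coefficient ΣK = 2·1.6 = 3.2.
ΔP = [f·L/D + ΣK]·(ρV²/2) = [0.0336·1471/0.1471 + 3.2]·(1771·0.733²/2) = [336 + 3.2]·475.7 = 1.613e+05 Pa.
ΔP = 1.613e+05 Pa = 1.613 bar.

ΔP ≈ 1.613 bar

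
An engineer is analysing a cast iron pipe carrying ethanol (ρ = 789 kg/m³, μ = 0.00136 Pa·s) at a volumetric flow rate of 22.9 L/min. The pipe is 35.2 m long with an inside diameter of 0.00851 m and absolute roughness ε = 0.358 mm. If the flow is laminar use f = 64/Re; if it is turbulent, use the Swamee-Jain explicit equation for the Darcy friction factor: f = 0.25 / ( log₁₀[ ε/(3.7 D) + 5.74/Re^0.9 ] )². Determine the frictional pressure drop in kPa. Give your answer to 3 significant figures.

Q = 22.9 L/min = 22.9/60000 = 0.0003817 m³/s.
Cross-sectional area A = πD²/4 = π(0.00851)²/4 = 5.688e-05 m²; mean velocity V = Q/A = 0.0003817/5.688e-05 = 6.71 m/s.
Reynolds number Re = ρVD/μ = 789 · 6.71 · 0.00851 / 0.00136 = 3.313e+04.
Re > 4000 → turbulent. Relative roughness ε/D = 0.000358/0.00851 = 0.0421. Swamee-Jain: f = 0.25/(log₁₀[0.0421/3.7 + 5.74/3.313e+04^0.9])² = 0.25/(log₁₀[0.0114 + 0.000491])² = 0.25/(-1.926)² = 0.0674.
Darcy-Weisbach: ΔP = f(L/D)(ρV²/2) = 0.0674·(35.2/0.00851)·(789·6.71²/2) = 0.0674·4136·1.776e+04 = 4.952e+06 Pa.
ΔP = 4.952e+06 Pa = 4950 kPa.

ΔP ≈ 4950 kPa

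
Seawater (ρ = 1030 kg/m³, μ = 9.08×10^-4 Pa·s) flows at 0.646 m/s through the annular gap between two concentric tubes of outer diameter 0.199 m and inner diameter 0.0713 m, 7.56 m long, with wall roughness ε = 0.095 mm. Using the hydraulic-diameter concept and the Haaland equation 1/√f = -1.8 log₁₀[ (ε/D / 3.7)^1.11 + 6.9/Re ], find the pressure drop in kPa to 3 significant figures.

ΔP ≈ 0.270 kPa

Hydraulic diameter D_h = 4A/P = D_o - D_i = 0.199 - 0.0713 = 0.1277 m.
Re = ρVD_h/μ = 1030·0.646·0.1277/0.000908 = 9.358e+04.
ε/D_h = 9.5e-05/0.1277 = 0.000744; Haaland gives 1/√f = -1.8 log₁₀[7.88e-05+7.37e-05] = 6.87, so f = 0.02119.
ΔP = f(L/D_h)(ρV²/2) = 0.02119·7.56/0.1277·214.9 = 269.6 Pa.
ΔP = 0.270 kPa.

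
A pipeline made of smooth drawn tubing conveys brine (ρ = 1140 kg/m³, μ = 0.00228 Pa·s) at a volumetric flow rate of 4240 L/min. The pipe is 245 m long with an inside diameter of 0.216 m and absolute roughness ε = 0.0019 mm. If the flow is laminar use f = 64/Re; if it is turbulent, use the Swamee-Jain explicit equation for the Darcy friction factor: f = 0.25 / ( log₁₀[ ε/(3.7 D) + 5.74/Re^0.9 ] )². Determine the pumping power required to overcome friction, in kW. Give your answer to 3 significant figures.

P ≈ 2.63 kW

Q = 4240 L/min = 4240/60000 = 0.07067 m³/s.
Cross-sectional area A = πD²/4 = π(0.216)²/4 = 0.03664 m²; mean velocity V = Q/A = 0.07067/0.03664 = 1.928 m/s.
Reynolds number Re = ρVD/μ = 1140 · 1.928 · 0.216 / 0.00228 = 2.083e+05.
Re > 4000 → turbulent. Relative roughness ε/D = 1.9e-06/0.216 = 8.8e-06. Swamee-Jain: f = 0.25/(log₁₀[8.8e-06/3.7 + 5.74/2.083e+05^0.9])² = 0.25/(log₁₀[2.38e-06 + 9.38e-05])² = 0.25/(-4.017)² = 0.01549.
Darcy-Weisbach: ΔP = f(L/D)(ρV²/2) = 0.01549·(245/0.216)·(1140·1.928²/2) = 0.01549·1134·2120 = 3.725e+04 Pa.
Pumping power P = QΔP = 0.07067·3.725e+04 = 2633 W = 2.63 kW.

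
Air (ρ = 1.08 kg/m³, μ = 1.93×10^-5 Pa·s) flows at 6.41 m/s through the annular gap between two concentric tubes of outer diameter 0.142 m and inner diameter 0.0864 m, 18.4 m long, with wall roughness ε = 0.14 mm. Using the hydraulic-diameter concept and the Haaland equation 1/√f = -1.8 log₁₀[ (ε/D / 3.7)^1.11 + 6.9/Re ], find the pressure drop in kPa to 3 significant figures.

ΔP ≈ 0.223 kPa

Hydraulic diameter D_h = 4A/P = D_o - D_i = 0.142 - 0.0864 = 0.0556 m.
Re = ρVD_h/μ = 1.08·6.41·0.0556/1.93e-05 = 1.994e+04.
ε/D_h = 0.00014/0.0556 = 0.00252; Haaland gives 1/√f = -1.8 log₁₀[0.000305+0.000346] = 5.735, so f = 0.0304.
ΔP = f(L/D_h)(ρV²/2) = 0.0304·18.4/0.0556·22.19 = 223.2 Pa.
ΔP = 0.223 kPa.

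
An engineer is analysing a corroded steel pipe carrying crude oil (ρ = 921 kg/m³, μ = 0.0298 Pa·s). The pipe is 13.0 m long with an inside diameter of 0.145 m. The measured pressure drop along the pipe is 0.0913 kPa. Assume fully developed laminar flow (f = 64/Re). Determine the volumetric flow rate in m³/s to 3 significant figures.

Q ≈ 0.00256 m³/s

For laminar flow, f = 64/Re with Re = ρVD/μ, so Darcy-Weisbach reduces to ΔP = 32μLV/D². Solving for V: V = ΔP·D²/(32μL) = 91.3·(0.145)²/(32·0.0298·13) = 0.1548 m/s.
Check: Re = ρVD/μ = 921·0.1548·0.145/0.0298 = 693.9 < 2300, so the laminar assumption holds.
Q = V·A = 0.1548·(π/4·0.145²) = 0.002557 m³/s = 0.00256 m³/s.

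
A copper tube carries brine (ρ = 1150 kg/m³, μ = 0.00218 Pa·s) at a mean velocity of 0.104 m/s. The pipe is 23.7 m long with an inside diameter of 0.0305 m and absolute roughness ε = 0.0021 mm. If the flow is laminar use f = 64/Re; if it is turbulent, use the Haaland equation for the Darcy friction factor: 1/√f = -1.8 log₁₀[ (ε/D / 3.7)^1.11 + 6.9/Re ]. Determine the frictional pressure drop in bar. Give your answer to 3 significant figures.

Reynolds number Re = ρVD/μ = 1150 · 0.104 · 0.0305 / 0.00218 = 1673.
Re < 2300 → laminar flow, so f = 64/Re = 64/1673 = 0.03825 (the turbulent correlation is not needed).
Darcy-Weisbach: ΔP = f(L/D)(ρV²/2) = 0.03825·(23.7/0.0305)·(1150·0.104²/2) = 0.03825·777·6.219 = 184.8 Pa.
ΔP = 184.8 Pa = 0.00185 bar.

ΔP ≈ 0.00185 bar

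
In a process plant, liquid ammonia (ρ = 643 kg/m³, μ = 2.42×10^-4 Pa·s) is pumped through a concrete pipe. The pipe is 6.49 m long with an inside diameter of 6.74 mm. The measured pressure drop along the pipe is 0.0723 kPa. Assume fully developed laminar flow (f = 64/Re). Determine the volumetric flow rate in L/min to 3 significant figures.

For laminar flow, f = 64/Re with Re = ρVD/μ, so Darcy-Weisbach reduces to ΔP = 32μLV/D². Solving for V: V = ΔP·D²/(32μL) = 72.3·(0.00674)²/(32·0.000242·6.49) = 0.06535 m/s.
Check: Re = ρVD/μ = 643·0.06535·0.00674/0.000242 = 1170 < 2300, so the laminar assumption holds.
Q = V·A = 0.06535·(π/4·0.00674²) = 2.332e-06 m³/s = 0.140 L/min.

Q ≈ 0.140 L/min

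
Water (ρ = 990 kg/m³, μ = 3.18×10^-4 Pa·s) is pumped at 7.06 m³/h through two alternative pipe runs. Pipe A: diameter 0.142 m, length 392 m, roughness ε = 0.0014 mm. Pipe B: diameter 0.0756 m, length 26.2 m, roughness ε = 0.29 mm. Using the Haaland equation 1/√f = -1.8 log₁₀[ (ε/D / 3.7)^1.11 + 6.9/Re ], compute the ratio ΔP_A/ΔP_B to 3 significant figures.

Pipe A: V = Q/A = 0.001961/0.01584 = 0.1238 m/s; Re = 5.474e+04; ε/D = 9.86e-06; Haaland → f = 0.02032; ΔP_A = f(L/D)(ρV²/2) = 425.8 Pa.
Pipe B: V = Q/A = 0.001961/0.004489 = 0.4369 m/s; Re = 1.028e+05; ε/D = 0.00384; Haaland → f = 0.0291; ΔP_B = f(L/D)(ρV²/2) = 952.9 Pa.
ΔP_A/ΔP_B = 425.8/952.9 = 0.447.

ΔP_A/ΔP_B ≈ 0.447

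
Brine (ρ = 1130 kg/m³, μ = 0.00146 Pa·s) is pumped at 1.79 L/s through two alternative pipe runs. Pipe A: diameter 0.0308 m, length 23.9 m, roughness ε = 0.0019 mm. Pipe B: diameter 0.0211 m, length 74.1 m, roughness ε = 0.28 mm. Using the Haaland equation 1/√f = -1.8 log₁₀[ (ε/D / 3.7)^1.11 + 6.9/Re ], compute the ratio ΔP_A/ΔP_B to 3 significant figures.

Pipe A: V = Q/A = 0.00179/0.0007451 = 2.402 m/s; Re = 5.727e+04; ε/D = 6.17e-05; Haaland → f = 0.02028; ΔP_A = f(L/D)(ρV²/2) = 5.131e+04 Pa.
Pipe B: V = Q/A = 0.00179/0.0003497 = 5.119 m/s; Re = 8.36e+04; ε/D = 0.0133; Haaland → f = 0.04246; ΔP_B = f(L/D)(ρV²/2) = 2.208e+06 Pa.
ΔP_A/ΔP_B = 5.131e+04/2.208e+06 = 0.0232.

ΔP_A/ΔP_B ≈ 0.0232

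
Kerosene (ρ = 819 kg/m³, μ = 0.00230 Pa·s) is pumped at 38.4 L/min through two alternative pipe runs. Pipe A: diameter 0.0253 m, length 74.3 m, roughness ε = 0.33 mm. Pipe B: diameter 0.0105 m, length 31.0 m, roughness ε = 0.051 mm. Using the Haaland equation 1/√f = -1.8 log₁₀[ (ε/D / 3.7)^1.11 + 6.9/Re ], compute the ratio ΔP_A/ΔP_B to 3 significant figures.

Pipe A: V = Q/A = 0.00064/0.0005027 = 1.273 m/s; Re = 1.147e+04; ε/D = 0.013; Haaland → f = 0.04556; ΔP_A = f(L/D)(ρV²/2) = 8.879e+04 Pa.
Pipe B: V = Q/A = 0.00064/8.659e-05 = 7.391 m/s; Re = 2.763e+04; ε/D = 0.00486; Haaland → f = 0.03308; ΔP_B = f(L/D)(ρV²/2) = 2.185e+06 Pa.
ΔP_A/ΔP_B = 8.879e+04/2.185e+06 = 0.0406.

ΔP_A/ΔP_B ≈ 0.0406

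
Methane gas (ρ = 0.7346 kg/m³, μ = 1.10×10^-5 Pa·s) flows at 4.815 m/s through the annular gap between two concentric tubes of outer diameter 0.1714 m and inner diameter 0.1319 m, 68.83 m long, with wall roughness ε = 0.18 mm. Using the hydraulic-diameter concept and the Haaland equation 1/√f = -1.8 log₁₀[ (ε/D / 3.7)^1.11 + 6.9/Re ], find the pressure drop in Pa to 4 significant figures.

ΔP ≈ 527.7 Pa

Hydraulic diameter D_h = 4A/P = D_o - D_i = 0.1714 - 0.1319 = 0.0395 m.
Re = ρVD_h/μ = 0.7346·4.815·0.0395/1.1e-05 = 1.27e+04.
ε/D_h = 0.00018/0.0395 = 0.00456; Haaland gives 1/√f = -1.8 log₁₀[0.000589+0.000543] = 5.303, so f = 0.03556.
ΔP = f(L/D_h)(ρV²/2) = 0.03556·68.83/0.0395·8.516 = 527.7 Pa.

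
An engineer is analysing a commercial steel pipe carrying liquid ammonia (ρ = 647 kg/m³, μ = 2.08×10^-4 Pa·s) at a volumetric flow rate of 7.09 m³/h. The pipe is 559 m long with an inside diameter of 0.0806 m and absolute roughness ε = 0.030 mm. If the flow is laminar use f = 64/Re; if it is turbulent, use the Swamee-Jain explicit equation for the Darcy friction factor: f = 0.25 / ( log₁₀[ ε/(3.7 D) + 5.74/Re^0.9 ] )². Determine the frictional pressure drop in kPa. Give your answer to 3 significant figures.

ΔP ≈ 6.66 kPa

Q = 7.09 m³/h = 7.09/3600 = 0.001969 m³/s.
Cross-sectional area A = πD²/4 = π(0.0806)²/4 = 0.005102 m²; mean velocity V = Q/A = 0.001969/0.005102 = 0.386 m/s.
Reynolds number Re = ρVD/μ = 647 · 0.386 · 0.0806 / 0.000208 = 9.677e+04.
Re > 4000 → turbulent. Relative roughness ε/D = 3e-05/0.0806 = 0.000372. Swamee-Jain: f = 0.25/(log₁₀[0.000372/3.7 + 5.74/9.677e+04^0.9])² = 0.25/(log₁₀[0.000101 + 0.000187])² = 0.25/(-3.541)² = 0.01994.
Darcy-Weisbach: ΔP = f(L/D)(ρV²/2) = 0.01994·(559/0.0806)·(647·0.386²/2) = 0.01994·6935·48.2 = 6664 Pa.
ΔP = 6664 Pa = 6.66 kPa.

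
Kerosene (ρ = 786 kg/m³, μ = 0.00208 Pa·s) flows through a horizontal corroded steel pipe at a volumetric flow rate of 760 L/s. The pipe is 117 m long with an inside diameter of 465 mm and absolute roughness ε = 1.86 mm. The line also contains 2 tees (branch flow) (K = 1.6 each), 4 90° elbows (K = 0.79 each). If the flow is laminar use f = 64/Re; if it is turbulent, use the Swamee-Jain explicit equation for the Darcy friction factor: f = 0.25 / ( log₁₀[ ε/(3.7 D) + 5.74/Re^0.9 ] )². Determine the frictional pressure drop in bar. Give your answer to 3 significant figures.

Q = 760 L/s = 760/1000 = 0.76 m³/s.
Cross-sectional area A = πD²/4 = π(0.465)²/4 = 0.1698 m²; mean velocity V = Q/A = 0.76/0.1698 = 4.475 m/s.
Reynolds number Re = ρVD/μ = 786 · 4.475 · 0.465 / 0.00208 = 7.864e+05.
Re > 4000 → turbulent. Relative roughness ε/D = 0.00186/0.465 = 0.004. Swamee-Jain: f = 0.25/(log₁₀[0.004/3.7 + 5.74/7.864e+05^0.9])² = 0.25/(log₁₀[0.00108 + 2.84e-05])² = 0.25/(-2.955)² = 0.02863.
Total minor-loss coefficient ΣK = 2·1.6 + 4·0.79 = 6.36.
ΔP = [f·L/D + ΣK]·(ρV²/2) = [0.02863·117/0.465 + 6.36]·(786·4.475²/2) = [7.204 + 6.36]·7871 = 1.068e+05 Pa.
ΔP = 1.068e+05 Pa = 1.07 bar.

ΔP ≈ 1.07 bar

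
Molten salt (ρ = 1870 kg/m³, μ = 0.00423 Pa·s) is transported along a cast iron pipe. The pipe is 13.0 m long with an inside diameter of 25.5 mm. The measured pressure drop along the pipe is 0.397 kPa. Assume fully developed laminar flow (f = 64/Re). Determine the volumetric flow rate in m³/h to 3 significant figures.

Q ≈ 0.270 m³/h

For laminar flow, f = 64/Re with Re = ρVD/μ, so Darcy-Weisbach reduces to ΔP = 32μLV/D². Solving for V: V = ΔP·D²/(32μL) = 397·(0.0255)²/(32·0.00423·13) = 0.1467 m/s.
Check: Re = ρVD/μ = 1870·0.1467·0.0255/0.00423 = 1654 < 2300, so the laminar assumption holds.
Q = V·A = 0.1467·(π/4·0.0255²) = 7.492e-05 m³/s = 0.270 m³/h.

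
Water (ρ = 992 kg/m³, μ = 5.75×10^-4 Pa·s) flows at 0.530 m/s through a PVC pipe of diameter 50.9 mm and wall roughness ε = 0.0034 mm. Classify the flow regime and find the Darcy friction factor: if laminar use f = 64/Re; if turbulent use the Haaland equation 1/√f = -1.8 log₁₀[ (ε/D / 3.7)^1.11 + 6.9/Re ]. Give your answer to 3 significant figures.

Re = ρVD/μ = 992·0.53·0.0509/0.000575 = 4.654e+04.
Re > 4000 → turbulent. ε/D = 3.4e-06/0.0509 = 6.68e-05; Haaland: 1/√f = -1.8 log₁₀[5.43e-06 + 0.000148] = 6.864, so f = 0.02122.

f ≈ 0.0212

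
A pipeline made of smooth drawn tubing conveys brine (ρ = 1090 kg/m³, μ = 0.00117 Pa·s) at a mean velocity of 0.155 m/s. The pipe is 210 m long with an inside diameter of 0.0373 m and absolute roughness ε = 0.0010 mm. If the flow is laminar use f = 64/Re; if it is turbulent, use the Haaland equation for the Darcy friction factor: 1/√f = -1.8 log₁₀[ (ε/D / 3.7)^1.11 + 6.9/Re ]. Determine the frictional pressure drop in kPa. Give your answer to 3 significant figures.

Reynolds number Re = ρVD/μ = 1090 · 0.155 · 0.0373 / 0.00117 = 5386.
Re > 4000 → turbulent. Relative roughness ε/D = 1e-06/0.0373 = 2.68e-05. Haaland: 1/√f = -1.8 log₁₀[(2.68e-05/3.7)^1.11 + 6.9/5386] = -1.8 log₁₀[1.97e-06 + 0.00128] = 5.205, so f = 0.03691.
Darcy-Weisbach: ΔP = f(L/D)(ρV²/2) = 0.03691·(210/0.0373)·(1090·0.155²/2) = 0.03691·5630·13.09 = 2721 Pa.
ΔP = 2721 Pa = 2.72 kPa.

ΔP ≈ 2.72 kPa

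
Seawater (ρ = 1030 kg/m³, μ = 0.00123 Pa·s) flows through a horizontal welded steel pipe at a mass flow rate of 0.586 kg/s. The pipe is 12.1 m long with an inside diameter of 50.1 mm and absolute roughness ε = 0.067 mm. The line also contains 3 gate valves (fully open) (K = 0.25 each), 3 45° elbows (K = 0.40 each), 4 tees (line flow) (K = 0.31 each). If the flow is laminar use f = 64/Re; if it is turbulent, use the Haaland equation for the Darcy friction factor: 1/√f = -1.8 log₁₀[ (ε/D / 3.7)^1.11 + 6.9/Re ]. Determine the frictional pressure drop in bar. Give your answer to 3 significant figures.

A = πD²/4 = π(0.0501)²/4 = 0.001971 m²; mean velocity V = ṁ/(ρA) = 0.586/(1030 · 0.001971) = 0.2886 m/s.
Reynolds number Re = ρVD/μ = 1030 · 0.2886 · 0.0501 / 0.00123 = 1.211e+04.
Re > 4000 → turbulent. Relative roughness ε/D = 6.7e-05/0.0501 = 0.00134. Haaland: 1/√f = -1.8 log₁₀[(0.00134/3.7)^1.11 + 6.9/1.211e+04] = -1.8 log₁₀[0.000151 + 0.00057] = 5.656, so f = 0.03126.
Total minor-loss coefficient ΣK = 3·0.25 + 3·0.4 + 4·0.31 = 3.19.
ΔP = [f·L/D + ΣK]·(ρV²/2) = [0.03126·12.1/0.0501 + 3.19]·(1030·0.2886²/2) = [7.551 + 3.19]·42.89 = 460.7 Pa.
ΔP = 460.7 Pa = 0.00461 bar.

ΔP ≈ 0.00461 bar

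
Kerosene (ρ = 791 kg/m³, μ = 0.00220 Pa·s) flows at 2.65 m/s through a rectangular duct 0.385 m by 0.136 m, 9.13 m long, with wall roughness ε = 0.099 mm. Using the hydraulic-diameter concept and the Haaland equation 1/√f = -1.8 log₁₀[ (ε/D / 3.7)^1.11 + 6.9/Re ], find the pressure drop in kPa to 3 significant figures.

Hydraulic diameter D_h = 4A/P = 4·(0.385·0.136)/(2·(0.385+0.136)) = 0.2094/1.042 = 0.201 m.
Re = ρVD_h/μ = 791·2.65·0.201/0.0022 = 1.915e+05.
ε/D_h = 9.9e-05/0.201 = 0.000493; Haaland gives 1/√f = -1.8 log₁₀[4.99e-05+3.6e-05] = 7.319, so f = 0.01867.
ΔP = f(L/D_h)(ρV²/2) = 0.01867·9.13/0.201·2777 = 2355 Pa.
ΔP = 2.36 kPa.

ΔP ≈ 2.36 kPa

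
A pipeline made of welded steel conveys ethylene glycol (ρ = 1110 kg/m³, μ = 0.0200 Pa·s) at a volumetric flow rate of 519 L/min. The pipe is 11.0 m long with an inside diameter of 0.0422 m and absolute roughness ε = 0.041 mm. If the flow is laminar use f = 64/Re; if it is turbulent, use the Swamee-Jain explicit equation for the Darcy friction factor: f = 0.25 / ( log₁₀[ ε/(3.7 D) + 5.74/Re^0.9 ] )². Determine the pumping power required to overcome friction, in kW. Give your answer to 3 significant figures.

Q = 519 L/min = 519/60000 = 0.00865 m³/s.
Cross-sectional area A = πD²/4 = π(0.0422)²/4 = 0.001399 m²; mean velocity V = Q/A = 0.00865/0.001399 = 6.184 m/s.
Reynolds number Re = ρVD/μ = 1110 · 6.184 · 0.0422 / 0.02 = 1.448e+04.
Re > 4000 → turbulent. Relative roughness ε/D = 4.1e-05/0.0422 = 0.000972. Swamee-Jain: f = 0.25/(log₁₀[0.000972/3.7 + 5.74/1.448e+04^0.9])² = 0.25/(log₁₀[0.000263 + 0.00103])² = 0.25/(-2.888)² = 0.02998.
Darcy-Weisbach: ΔP = f(L/D)(ρV²/2) = 0.02998·(11/0.0422)·(1110·6.184²/2) = 0.02998·260.7·2.123e+04 = 1.659e+05 Pa.
Pumping power P = QΔP = 0.00865·1.659e+05 = 1435 W = 1.44 kW.

P ≈ 1.44 kW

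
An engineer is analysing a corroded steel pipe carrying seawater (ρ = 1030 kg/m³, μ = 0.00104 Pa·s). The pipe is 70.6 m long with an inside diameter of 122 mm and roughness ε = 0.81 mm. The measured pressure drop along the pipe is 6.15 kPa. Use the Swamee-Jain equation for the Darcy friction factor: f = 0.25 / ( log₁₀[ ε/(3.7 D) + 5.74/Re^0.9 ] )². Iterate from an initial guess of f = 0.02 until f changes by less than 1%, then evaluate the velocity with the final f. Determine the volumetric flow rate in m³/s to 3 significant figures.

Rearranging Darcy-Weisbach: V = √(2·ΔP·D/(f·L·ρ)). With ε/D = 0.00081/0.122 = 0.00664, iterate starting from f = 0.02:
  f = 0.02 → V = √(2·6150·0.122/(0.02·70.6·1030)) = 1.016 m/s; Re = ρVD/μ = 1.227e+05; f → 0.03402
  f = 0.03402 → V = 0.7789 m/s; Re = 9.411e+04; f → 0.03424
Converged (Δf/f < 1%). With the final f = 0.03424: V = √(2·6150·0.122/(0.03424·70.6·1030)) = 0.7763 m/s.
Q = V·A = 0.7763·(π/4·0.122²) = 0.009075 m³/s = 0.00907 m³/s.

Q ≈ 0.00907 m³/s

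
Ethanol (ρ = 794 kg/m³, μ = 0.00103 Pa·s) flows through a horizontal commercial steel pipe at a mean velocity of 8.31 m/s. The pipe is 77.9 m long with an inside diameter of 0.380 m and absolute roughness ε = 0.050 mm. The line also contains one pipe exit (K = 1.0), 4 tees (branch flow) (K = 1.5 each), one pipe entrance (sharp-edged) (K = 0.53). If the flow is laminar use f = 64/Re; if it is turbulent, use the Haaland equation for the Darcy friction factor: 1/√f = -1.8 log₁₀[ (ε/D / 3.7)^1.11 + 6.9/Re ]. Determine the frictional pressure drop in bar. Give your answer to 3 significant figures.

Reynolds number Re = ρVD/μ = 794 · 8.31 · 0.38 / 0.00103 = 2.434e+06.
Re > 4000 → turbulent. Relative roughness ε/D = 5e-05/0.38 = 0.000132. Haaland: 1/√f = -1.8 log₁₀[(0.000132/3.7)^1.11 + 6.9/2.434e+06] = -1.8 log₁₀[1.15e-05 + 2.83e-06] = 8.717, so f = 0.01316.
Total minor-loss coefficient ΣK = 1·1 + 4·1.5 + 1·0.53 = 7.53.
ΔP = [f·L/D + ΣK]·(ρV²/2) = [0.01316·77.9/0.38 + 7.53]·(794·8.31²/2) = [2.698 + 7.53]·2.742e+04 = 2.804e+05 Pa.
ΔP = 2.804e+05 Pa = 2.80 bar.

ΔP ≈ 2.80 bar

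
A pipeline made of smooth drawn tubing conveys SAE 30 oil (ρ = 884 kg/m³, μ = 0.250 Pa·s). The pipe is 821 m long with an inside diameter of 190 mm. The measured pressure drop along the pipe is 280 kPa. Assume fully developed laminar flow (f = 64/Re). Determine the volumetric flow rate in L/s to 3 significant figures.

For laminar flow, f = 64/Re with Re = ρVD/μ, so Darcy-Weisbach reduces to ΔP = 32μLV/D². Solving for V: V = ΔP·D²/(32μL) = 2.8e+05·(0.19)²/(32·0.25·821) = 1.539 m/s.
Check: Re = ρVD/μ = 884·1.539·0.19/0.25 = 1034 < 2300, so the laminar assumption holds.
Q = V·A = 1.539·(π/4·0.19²) = 0.04363 m³/s = 43.6 L/s.

Q ≈ 43.6 L/s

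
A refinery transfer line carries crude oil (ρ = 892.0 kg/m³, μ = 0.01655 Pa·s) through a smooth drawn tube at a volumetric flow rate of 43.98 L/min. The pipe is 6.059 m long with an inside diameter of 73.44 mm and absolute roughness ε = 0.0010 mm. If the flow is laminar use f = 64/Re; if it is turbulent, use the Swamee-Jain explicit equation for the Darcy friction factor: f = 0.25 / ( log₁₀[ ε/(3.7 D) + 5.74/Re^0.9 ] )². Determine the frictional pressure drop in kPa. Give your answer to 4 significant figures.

ΔP ≈ 0.1030 kPa

Q = 43.98 L/min = 43.98/60000 = 0.000733 m³/s.
Cross-sectional area A = πD²/4 = π(0.07344)²/4 = 0.004236 m²; mean velocity V = Q/A = 0.000733/0.004236 = 0.173 m/s.
Reynolds number Re = ρVD/μ = 892 · 0.173 · 0.07344 / 0.0165 = 684.9.
Re < 2300 → laminar flow, so f = 64/Re = 64/684.9 = 0.09344 (the turbulent correlation is not needed).
Darcy-Weisbach: ΔP = f(L/D)(ρV²/2) = 0.09344·(6.059/0.07344)·(892·0.173²/2) = 0.09344·82.5·13.35 = 103 Pa.
ΔP = 103 Pa = 0.1030 kPa.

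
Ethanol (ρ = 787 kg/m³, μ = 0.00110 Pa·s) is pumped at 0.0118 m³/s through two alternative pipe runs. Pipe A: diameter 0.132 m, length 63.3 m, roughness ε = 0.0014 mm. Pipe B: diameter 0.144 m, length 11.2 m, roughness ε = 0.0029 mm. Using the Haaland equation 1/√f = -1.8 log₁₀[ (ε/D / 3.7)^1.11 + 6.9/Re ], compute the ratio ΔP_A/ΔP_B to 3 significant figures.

Pipe A: V = Q/A = 0.0118/0.01368 = 0.8623 m/s; Re = 8.143e+04; ε/D = 1.06e-05; Haaland → f = 0.01865; ΔP_A = f(L/D)(ρV²/2) = 2616 Pa.
Pipe B: V = Q/A = 0.0118/0.01629 = 0.7245 m/s; Re = 7.465e+04; ε/D = 2.01e-05; Haaland → f = 0.01903; ΔP_B = f(L/D)(ρV²/2) = 305.7 Pa.
ΔP_A/ΔP_B = 2616/305.7 = 8.56.

ΔP_A/ΔP_B ≈ 8.56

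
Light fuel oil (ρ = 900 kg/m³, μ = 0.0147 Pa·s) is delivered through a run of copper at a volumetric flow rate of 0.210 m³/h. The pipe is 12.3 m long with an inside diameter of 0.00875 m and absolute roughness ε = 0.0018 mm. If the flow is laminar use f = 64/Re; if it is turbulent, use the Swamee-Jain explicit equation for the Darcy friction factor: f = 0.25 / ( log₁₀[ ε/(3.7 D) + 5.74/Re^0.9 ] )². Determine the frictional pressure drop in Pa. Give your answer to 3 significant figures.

Q = 0.210 m³/h = 0.210/3600 = 5.833e-05 m³/s.
Cross-sectional area A = πD²/4 = π(0.00875)²/4 = 6.013e-05 m²; mean velocity V = Q/A = 5.833e-05/6.013e-05 = 0.9701 m/s.
Reynolds number Re = ρVD/μ = 900 · 0.9701 · 0.00875 / 0.0147 = 519.7.
Re < 2300 → laminar flow, so f = 64/Re = 64/519.7 = 0.1232 (the turbulent correlation is not needed).
Darcy-Weisbach: ΔP = f(L/D)(ρV²/2) = 0.1232·(12.3/0.00875)·(900·0.9701²/2) = 0.1232·1406·423.5 = 7.331e+04 Pa.

ΔP ≈ 73300 Pa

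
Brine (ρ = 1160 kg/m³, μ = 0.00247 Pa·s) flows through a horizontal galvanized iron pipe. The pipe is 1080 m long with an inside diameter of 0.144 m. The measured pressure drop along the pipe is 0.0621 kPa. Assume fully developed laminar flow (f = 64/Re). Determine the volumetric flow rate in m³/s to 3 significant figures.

For laminar flow, f = 64/Re with Re = ρVD/μ, so Darcy-Weisbach reduces to ΔP = 32μLV/D². Solving for V: V = ΔP·D²/(32μL) = 62.1·(0.144)²/(32·0.00247·1080) = 0.01509 m/s.
Check: Re = ρVD/μ = 1160·0.01509·0.144/0.00247 = 1020 < 2300, so the laminar assumption holds.
Q = V·A = 0.01509·(π/4·0.144²) = 0.0002457 m³/s = 2.46×10^-4 m³/s.

Q ≈ 2.46×10^-4 m³/s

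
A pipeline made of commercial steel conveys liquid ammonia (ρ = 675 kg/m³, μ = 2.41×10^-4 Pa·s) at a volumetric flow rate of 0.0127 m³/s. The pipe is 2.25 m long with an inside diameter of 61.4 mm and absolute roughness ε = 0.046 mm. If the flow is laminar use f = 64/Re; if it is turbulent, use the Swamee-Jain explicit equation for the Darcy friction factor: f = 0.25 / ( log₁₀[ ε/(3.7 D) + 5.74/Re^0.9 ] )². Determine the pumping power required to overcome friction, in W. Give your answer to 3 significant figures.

P ≈ 54.7 W

Cross-sectional area A = πD²/4 = π(0.0614)²/4 = 0.002961 m²; mean velocity V = Q/A = 0.0127/0.002961 = 4.289 m/s.
Reynolds number Re = ρVD/μ = 675 · 4.289 · 0.0614 / 0.000241 = 7.376e+05.
Re > 4000 → turbulent. Relative roughness ε/D = 4.6e-05/0.0614 = 0.000749. Swamee-Jain: f = 0.25/(log₁₀[0.000749/3.7 + 5.74/7.376e+05^0.9])² = 0.25/(log₁₀[0.000202 + 3.01e-05])² = 0.25/(-3.634)² = 0.01894.
Darcy-Weisbach: ΔP = f(L/D)(ρV²/2) = 0.01894·(2.25/0.0614)·(675·4.289²/2) = 0.01894·36.64·6209 = 4309 Pa.
Pumping power P = QΔP = 0.0127·4309 = 54.72 W = 54.7 W.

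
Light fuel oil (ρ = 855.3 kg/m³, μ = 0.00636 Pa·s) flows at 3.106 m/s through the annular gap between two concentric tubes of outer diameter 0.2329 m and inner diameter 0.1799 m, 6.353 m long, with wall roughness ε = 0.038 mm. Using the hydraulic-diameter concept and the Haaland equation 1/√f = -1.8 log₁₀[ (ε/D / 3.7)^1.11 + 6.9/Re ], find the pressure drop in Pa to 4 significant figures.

Hydraulic diameter D_h = 4A/P = D_o - D_i = 0.2329 - 0.1799 = 0.053 m.
Re = ρVD_h/μ = 855.3·3.106·0.053/0.00636 = 2.214e+04.
ε/D_h = 3.8e-05/0.053 = 0.000717; Haaland gives 1/√f = -1.8 log₁₀[7.57e-05+0.000312] = 6.141, so f = 0.02651.
ΔP = f(L/D_h)(ρV²/2) = 0.02651·6.353/0.053·4126 = 1.311e+04 Pa.

ΔP ≈ 13110 Pa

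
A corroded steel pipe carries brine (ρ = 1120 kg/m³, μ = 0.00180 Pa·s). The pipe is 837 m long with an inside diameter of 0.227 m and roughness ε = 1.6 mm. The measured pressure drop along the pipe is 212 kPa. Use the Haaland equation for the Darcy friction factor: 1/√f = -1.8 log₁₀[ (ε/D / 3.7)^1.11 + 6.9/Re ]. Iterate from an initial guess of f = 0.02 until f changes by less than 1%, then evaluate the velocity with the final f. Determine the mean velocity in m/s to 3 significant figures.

Rearranging Darcy-Weisbach: V = √(2·ΔP·D/(f·L·ρ)). With ε/D = 0.0016/0.227 = 0.00705, iterate starting from f = 0.02:
  f = 0.02 → V = √(2·2.12e+05·0.227/(0.02·837·1120)) = 2.266 m/s; Re = ρVD/μ = 3.2e+05; f → 0.03407
  f = 0.03407 → V = 1.736 m/s; Re = 2.452e+05; f → 0.03414
Converged (Δf/f < 1%). With the final f = 0.03414: V = √(2·2.12e+05·0.227/(0.03414·837·1120)) = 1.734 m/s.

V ≈ 1.73 m/s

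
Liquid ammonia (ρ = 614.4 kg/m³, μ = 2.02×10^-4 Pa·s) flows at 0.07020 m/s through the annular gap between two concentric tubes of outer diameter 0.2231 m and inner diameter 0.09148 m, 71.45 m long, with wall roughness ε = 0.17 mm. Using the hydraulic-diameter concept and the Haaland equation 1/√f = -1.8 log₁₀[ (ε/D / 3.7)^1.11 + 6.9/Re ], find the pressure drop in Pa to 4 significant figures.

ΔP ≈ 21.84 Pa

Hydraulic diameter D_h = 4A/P = D_o - D_i = 0.2231 - 0.09148 = 0.1316 m.
Re = ρVD_h/μ = 614.4·0.0702·0.1316/0.000202 = 2.81e+04.
ε/D_h = 0.00017/0.1316 = 0.00129; Haaland gives 1/√f = -1.8 log₁₀[0.000145+0.000246] = 6.134, so f = 0.02658.
ΔP = f(L/D_h)(ρV²/2) = 0.02658·71.45/0.1316·1.514 = 21.84 Pa.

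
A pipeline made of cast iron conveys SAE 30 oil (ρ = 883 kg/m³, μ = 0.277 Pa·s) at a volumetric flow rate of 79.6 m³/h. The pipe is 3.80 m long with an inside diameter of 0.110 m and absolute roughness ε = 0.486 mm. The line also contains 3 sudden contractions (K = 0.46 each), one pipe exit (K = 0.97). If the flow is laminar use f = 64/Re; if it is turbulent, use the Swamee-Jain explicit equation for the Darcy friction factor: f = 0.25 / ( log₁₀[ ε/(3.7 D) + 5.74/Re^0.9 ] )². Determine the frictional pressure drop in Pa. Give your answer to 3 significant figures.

Q = 79.6 m³/h = 79.6/3600 = 0.02211 m³/s.
Cross-sectional area A = πD²/4 = π(0.11)²/4 = 0.009503 m²; mean velocity V = Q/A = 0.02211/0.009503 = 2.327 m/s.
Reynolds number Re = ρVD/μ = 883 · 2.327 · 0.11 / 0.277 = 815.8.
Re < 2300 → laminar flow, so f = 64/Re = 64/815.8 = 0.07845 (the turbulent correlation is not needed).
Total minor-loss coefficient ΣK = 3·0.46 + 1·0.97 = 2.35.
ΔP = [f·L/D + ΣK]·(ρV²/2) = [0.07845·3.8/0.11 + 2.35]·(883·2.327²/2) = [2.71 + 2.35]·2390 = 1.209e+04 Pa.

ΔP ≈ 12100 Pa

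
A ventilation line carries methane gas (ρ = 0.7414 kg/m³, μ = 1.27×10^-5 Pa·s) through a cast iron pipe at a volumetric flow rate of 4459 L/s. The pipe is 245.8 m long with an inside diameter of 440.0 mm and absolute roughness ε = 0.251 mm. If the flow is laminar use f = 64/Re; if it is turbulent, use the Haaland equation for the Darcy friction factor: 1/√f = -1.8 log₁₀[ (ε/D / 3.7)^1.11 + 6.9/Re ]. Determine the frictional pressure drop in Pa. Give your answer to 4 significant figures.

ΔP ≈ 3163 Pa

Q = 4459 L/s = 4459/1000 = 4.459 m³/s.
Cross-sectional area A = πD²/4 = π(0.44)²/4 = 0.1521 m²; mean velocity V = Q/A = 4.459/0.1521 = 29.33 m/s.
Reynolds number Re = ρVD/μ = 0.7414 · 29.33 · 0.44 / 1.27e-05 = 7.533e+05.
Re > 4000 → turbulent. Relative roughness ε/D = 0.000251/0.44 = 0.00057. Haaland: 1/√f = -1.8 log₁₀[(0.00057/3.7)^1.11 + 6.9/7.533e+05] = -1.8 log₁₀[5.87e-05 + 9.16e-06] = 7.503, so f = 0.01776.
Darcy-Weisbach: ΔP = f(L/D)(ρV²/2) = 0.01776·(245.8/0.44)·(0.7414·29.33²/2) = 0.01776·558.6·318.8 = 3163 Pa.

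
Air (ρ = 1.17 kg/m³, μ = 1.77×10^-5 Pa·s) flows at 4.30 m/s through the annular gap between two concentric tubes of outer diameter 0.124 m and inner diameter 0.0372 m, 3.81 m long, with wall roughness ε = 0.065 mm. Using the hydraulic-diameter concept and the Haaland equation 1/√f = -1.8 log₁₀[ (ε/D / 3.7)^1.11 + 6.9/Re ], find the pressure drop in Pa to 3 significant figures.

ΔP ≈ 12.3 Pa

Hydraulic diameter D_h = 4A/P = D_o - D_i = 0.124 - 0.0372 = 0.0868 m.
Re = ρVD_h/μ = 1.17·4.3·0.0868/1.77e-05 = 2.467e+04.
ε/D_h = 6.5e-05/0.0868 = 0.000749; Haaland gives 1/√f = -1.8 log₁₀[7.94e-05+0.00028] = 6.201, so f = 0.02601.
ΔP = f(L/D_h)(ρV²/2) = 0.02601·3.81/0.0868·10.82 = 12.35 Pa.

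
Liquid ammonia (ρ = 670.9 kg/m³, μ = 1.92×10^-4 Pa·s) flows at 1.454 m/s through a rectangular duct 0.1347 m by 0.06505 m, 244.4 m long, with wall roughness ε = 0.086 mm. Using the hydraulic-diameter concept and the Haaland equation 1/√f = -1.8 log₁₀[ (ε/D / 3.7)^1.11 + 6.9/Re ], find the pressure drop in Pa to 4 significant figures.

Hydraulic diameter D_h = 4A/P = 4·(0.1347·0.06505)/(2·(0.1347+0.06505)) = 0.03505/0.3995 = 0.08773 m.
Re = ρVD_h/μ = 670.9·1.454·0.08773/0.000192 = 4.457e+05.
ε/D_h = 8.6e-05/0.08773 = 0.00098; Haaland gives 1/√f = -1.8 log₁₀[0.000107+1.55e-05] = 7.041, so f = 0.02017.
ΔP = f(L/D_h)(ρV²/2) = 0.02017·244.4/0.08773·709.2 = 3.985e+04 Pa.

ΔP ≈ 39850 Pa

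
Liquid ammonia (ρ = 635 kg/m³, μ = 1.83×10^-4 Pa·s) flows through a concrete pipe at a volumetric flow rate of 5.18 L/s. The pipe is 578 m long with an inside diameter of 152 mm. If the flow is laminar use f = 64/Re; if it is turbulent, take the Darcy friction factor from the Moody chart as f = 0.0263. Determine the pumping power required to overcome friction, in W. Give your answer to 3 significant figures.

P ≈ 13.4 W

Q = 5.18 L/s = 5.18/1000 = 0.00518 m³/s.
Cross-sectional area A = πD²/4 = π(0.152)²/4 = 0.01815 m²; mean velocity V = Q/A = 0.00518/0.01815 = 0.2855 m/s.
Reynolds number Re = ρVD/μ = 635 · 0.2855 · 0.152 / 0.000183 = 1.506e+05.
Re > 4000 → turbulent; use the Moody-chart value f = 0.0263.
Darcy-Weisbach: ΔP = f(L/D)(ρV²/2) = 0.0263·(578/0.152)·(635·0.2855²/2) = 0.0263·3803·25.87 = 2588 Pa.
Pumping power P = QΔP = 0.00518·2588 = 13.40 W = 13.4 W.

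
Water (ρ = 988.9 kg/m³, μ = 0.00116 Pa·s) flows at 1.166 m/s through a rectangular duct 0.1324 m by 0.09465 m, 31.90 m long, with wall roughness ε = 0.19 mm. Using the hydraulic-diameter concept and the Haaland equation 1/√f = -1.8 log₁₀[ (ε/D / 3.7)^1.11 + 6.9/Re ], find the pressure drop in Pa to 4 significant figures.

Hydraulic diameter D_h = 4A/P = 4·(0.1324·0.09465)/(2·(0.1324+0.09465)) = 0.05013/0.4541 = 0.1104 m.
Re = ρVD_h/μ = 988.9·1.166·0.1104/0.00116 = 1.097e+05.
ε/D_h = 0.00019/0.1104 = 0.00172; Haaland gives 1/√f = -1.8 log₁₀[0.0002+6.29e-05] = 6.444, so f = 0.02408.
ΔP = f(L/D_h)(ρV²/2) = 0.02408·31.9/0.1104·672.2 = 4678 Pa.

ΔP ≈ 4678 Pa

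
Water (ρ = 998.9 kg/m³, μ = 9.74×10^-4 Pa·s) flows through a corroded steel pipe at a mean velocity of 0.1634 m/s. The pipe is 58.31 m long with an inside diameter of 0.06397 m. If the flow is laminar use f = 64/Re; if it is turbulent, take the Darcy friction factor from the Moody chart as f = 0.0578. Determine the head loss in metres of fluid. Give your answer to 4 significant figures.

h_f ≈ 0.07170 m

Reynolds number Re = ρVD/μ = 998.9 · 0.1634 · 0.06397 / 0.000974 = 1.072e+04.
Re > 4000 → turbulent; use the Moody-chart value f = 0.0578.
Darcy-Weisbach: ΔP = f(L/D)(ρV²/2) = 0.0578·(58.31/0.06397)·(998.9·0.1634²/2) = 0.0578·911.5·13.34 = 702.6 Pa.
Head loss h_f = ΔP/(ρg) = 702.6/(998.9·9.81) = 0.07170 m.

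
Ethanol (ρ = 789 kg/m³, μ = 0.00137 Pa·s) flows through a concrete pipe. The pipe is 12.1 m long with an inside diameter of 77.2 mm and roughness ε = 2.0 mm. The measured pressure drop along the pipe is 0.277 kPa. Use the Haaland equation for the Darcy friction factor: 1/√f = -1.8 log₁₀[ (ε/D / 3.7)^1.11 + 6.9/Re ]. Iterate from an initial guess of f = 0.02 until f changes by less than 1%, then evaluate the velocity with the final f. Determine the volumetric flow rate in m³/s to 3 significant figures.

Rearranging Darcy-Weisbach: V = √(2·ΔP·D/(f·L·ρ)). With ε/D = 0.002/0.0772 = 0.0259, iterate starting from f = 0.02:
  f = 0.02 → V = √(2·277·0.0772/(0.02·12.1·789)) = 0.4733 m/s; Re = ρVD/μ = 2.104e+04; f → 0.05551
  f = 0.05551 → V = 0.2841 m/s; Re = 1.263e+04; f → 0.05651
  f = 0.05651 → V = 0.2815 m/s; Re = 1.252e+04; f → 0.05654
Converged (Δf/f < 1%). With the final f = 0.05654: V = √(2·277·0.0772/(0.05654·12.1·789)) = 0.2815 m/s.
Q = V·A = 0.2815·(π/4·0.0772²) = 0.001318 m³/s = 0.00132 m³/s.

Q ≈ 0.00132 m³/s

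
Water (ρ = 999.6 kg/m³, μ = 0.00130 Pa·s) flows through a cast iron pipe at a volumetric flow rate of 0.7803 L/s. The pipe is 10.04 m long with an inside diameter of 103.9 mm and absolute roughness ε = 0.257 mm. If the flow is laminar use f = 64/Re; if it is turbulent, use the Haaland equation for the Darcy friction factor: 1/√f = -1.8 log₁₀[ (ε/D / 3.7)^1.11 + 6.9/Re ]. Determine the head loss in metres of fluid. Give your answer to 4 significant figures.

h_f ≈ 0.001523 m

Q = 0.7803 L/s = 0.7803/1000 = 0.0007803 m³/s.
Cross-sectional area A = πD²/4 = π(0.1039)²/4 = 0.008479 m²; mean velocity V = Q/A = 0.0007803/0.008479 = 0.09203 m/s.
Reynolds number Re = ρVD/μ = 999.6 · 0.09203 · 0.1039 / 0.0013 = 7353.
Re > 4000 → turbulent. Relative roughness ε/D = 0.000257/0.1039 = 0.00247. Haaland: 1/√f = -1.8 log₁₀[(0.00247/3.7)^1.11 + 6.9/7353] = -1.8 log₁₀[0.000299 + 0.000938] = 5.233, so f = 0.03651.
Darcy-Weisbach: ΔP = f(L/D)(ρV²/2) = 0.03651·(10.04/0.1039)·(999.6·0.09203²/2) = 0.03651·96.63·4.233 = 14.94 Pa.
Head loss h_f = ΔP/(ρg) = 14.94/(999.6·9.81) = 0.001523 m.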